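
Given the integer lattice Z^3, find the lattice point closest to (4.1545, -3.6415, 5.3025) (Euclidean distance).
(4, -4, 5)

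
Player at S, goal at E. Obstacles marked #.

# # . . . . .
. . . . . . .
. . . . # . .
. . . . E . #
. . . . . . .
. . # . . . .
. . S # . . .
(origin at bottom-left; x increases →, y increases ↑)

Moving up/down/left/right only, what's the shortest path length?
7
(one shortest path: (2, 0) → (1, 0) → (1, 1) → (1, 2) → (2, 2) → (3, 2) → (4, 2) → (4, 3))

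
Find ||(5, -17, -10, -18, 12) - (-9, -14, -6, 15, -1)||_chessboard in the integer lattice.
33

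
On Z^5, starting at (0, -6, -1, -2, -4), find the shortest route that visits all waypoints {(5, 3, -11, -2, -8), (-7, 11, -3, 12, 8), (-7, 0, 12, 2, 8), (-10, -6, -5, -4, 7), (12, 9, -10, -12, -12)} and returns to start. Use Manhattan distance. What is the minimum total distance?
224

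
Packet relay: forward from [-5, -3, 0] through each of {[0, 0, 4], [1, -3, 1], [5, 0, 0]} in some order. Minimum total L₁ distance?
23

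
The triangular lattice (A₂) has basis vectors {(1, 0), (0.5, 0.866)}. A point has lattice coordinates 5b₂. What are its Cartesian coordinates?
(2.5, 4.33)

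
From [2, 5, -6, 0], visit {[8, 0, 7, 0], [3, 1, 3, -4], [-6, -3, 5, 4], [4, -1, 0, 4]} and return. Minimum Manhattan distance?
90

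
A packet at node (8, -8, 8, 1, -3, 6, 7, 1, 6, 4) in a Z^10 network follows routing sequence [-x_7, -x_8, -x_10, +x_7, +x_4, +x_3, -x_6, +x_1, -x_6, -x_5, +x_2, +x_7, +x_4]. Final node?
(9, -7, 9, 3, -4, 4, 8, 0, 6, 3)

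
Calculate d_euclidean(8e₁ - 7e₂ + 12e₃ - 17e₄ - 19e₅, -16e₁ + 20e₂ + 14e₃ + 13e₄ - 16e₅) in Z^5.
47.0956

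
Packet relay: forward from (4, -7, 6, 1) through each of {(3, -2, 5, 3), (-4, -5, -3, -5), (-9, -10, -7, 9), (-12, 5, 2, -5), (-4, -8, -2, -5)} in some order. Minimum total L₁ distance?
95
(one optimal route: (4, -7, 6, 1) → (3, -2, 5, 3) → (-12, 5, 2, -5) → (-4, -5, -3, -5) → (-4, -8, -2, -5) → (-9, -10, -7, 9))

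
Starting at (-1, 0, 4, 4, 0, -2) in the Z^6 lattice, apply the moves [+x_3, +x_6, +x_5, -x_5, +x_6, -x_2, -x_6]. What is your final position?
(-1, -1, 5, 4, 0, -1)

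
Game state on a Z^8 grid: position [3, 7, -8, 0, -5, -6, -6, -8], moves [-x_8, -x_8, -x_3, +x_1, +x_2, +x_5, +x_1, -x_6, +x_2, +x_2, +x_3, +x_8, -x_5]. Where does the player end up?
(5, 10, -8, 0, -5, -7, -6, -9)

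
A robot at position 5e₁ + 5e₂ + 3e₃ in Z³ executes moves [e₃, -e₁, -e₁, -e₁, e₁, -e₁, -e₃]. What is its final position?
(2, 5, 3)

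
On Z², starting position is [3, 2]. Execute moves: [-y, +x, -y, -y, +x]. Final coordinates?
(5, -1)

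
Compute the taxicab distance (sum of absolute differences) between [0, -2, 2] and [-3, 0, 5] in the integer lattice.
8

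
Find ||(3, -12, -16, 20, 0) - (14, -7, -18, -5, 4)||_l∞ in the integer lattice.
25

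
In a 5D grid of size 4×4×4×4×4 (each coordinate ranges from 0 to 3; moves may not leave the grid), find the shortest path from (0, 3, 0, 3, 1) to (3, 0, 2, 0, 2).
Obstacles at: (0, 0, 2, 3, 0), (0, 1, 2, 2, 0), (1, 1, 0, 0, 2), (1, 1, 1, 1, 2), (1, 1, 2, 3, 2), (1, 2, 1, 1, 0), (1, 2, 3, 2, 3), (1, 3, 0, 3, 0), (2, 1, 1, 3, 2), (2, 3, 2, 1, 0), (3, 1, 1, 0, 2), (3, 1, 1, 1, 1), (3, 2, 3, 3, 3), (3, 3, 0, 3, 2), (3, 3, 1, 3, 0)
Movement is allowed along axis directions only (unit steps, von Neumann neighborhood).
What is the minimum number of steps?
12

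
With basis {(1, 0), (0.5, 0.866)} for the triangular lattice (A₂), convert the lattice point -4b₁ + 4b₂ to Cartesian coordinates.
(-2, 3.464)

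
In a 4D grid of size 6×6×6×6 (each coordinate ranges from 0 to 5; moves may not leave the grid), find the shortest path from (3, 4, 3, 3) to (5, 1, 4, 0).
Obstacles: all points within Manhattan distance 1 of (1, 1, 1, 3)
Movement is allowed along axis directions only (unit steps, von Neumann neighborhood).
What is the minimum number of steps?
9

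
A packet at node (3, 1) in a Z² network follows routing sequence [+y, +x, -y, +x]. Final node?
(5, 1)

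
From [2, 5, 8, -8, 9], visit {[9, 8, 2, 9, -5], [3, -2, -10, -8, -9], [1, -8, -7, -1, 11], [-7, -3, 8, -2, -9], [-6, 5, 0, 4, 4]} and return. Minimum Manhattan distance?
226
(one optimal route: (2, 5, 8, -8, 9) → (1, -8, -7, -1, 11) → (3, -2, -10, -8, -9) → (-7, -3, 8, -2, -9) → (9, 8, 2, 9, -5) → (-6, 5, 0, 4, 4) → (2, 5, 8, -8, 9))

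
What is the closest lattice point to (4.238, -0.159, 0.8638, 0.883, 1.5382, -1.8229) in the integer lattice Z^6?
(4, 0, 1, 1, 2, -2)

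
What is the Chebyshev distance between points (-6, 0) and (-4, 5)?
5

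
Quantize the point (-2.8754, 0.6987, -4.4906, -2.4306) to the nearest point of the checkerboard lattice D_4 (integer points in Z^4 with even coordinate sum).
(-3, 1, -4, -2)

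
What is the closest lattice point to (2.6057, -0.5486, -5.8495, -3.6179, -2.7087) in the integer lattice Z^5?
(3, -1, -6, -4, -3)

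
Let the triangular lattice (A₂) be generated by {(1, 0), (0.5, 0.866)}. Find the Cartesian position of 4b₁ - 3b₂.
(2.5, -2.598)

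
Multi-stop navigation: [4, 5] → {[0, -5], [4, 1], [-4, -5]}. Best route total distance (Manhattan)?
18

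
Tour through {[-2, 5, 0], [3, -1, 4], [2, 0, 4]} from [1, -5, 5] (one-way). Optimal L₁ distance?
22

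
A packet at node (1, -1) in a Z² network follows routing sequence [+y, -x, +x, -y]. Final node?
(1, -1)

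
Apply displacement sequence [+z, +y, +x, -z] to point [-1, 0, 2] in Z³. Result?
(0, 1, 2)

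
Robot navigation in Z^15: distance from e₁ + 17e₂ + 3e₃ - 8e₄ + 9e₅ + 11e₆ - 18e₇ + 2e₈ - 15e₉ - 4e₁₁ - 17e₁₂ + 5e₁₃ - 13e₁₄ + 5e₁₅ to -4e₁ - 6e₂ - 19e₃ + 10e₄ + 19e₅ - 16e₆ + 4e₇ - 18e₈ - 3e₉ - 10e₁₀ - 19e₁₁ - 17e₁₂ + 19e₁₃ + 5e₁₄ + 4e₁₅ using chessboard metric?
27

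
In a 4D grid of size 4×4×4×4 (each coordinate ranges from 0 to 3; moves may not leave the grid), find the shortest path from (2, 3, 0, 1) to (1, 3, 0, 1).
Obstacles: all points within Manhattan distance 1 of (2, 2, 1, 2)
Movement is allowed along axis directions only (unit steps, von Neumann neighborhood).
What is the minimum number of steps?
1
(one shortest path: (2, 3, 0, 1) → (1, 3, 0, 1))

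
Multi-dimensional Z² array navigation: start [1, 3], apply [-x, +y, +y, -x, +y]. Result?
(-1, 6)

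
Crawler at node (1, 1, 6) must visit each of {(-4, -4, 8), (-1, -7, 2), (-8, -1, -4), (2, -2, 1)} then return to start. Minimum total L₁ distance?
68
(one optimal route: (1, 1, 6) → (-4, -4, 8) → (-1, -7, 2) → (-8, -1, -4) → (2, -2, 1) → (1, 1, 6))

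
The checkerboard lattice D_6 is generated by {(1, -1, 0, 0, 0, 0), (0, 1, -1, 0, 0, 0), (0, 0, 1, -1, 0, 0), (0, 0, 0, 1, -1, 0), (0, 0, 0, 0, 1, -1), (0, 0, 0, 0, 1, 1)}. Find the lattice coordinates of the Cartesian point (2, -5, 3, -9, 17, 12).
2b₁ - 3b₂ - 9b₄ - 2b₅ + 10b₆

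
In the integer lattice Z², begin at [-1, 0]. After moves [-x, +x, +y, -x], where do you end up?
(-2, 1)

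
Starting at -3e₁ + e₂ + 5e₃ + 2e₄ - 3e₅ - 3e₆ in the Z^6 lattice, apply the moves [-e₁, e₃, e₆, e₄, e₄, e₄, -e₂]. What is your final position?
(-4, 0, 6, 5, -3, -2)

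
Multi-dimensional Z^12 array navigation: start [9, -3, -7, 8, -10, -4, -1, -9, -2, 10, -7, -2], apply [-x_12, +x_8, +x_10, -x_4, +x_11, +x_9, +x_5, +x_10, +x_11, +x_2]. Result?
(9, -2, -7, 7, -9, -4, -1, -8, -1, 12, -5, -3)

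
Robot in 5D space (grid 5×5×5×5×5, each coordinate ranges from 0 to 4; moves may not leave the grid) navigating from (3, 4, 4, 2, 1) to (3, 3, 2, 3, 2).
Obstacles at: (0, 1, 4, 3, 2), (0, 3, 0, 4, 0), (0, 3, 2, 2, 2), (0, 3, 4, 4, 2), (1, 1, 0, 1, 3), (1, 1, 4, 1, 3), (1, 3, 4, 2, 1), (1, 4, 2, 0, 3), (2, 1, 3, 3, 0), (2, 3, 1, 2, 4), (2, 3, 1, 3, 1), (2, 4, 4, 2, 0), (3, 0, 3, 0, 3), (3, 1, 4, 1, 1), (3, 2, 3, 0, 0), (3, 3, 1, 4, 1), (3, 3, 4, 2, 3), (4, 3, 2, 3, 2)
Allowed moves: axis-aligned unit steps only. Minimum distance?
5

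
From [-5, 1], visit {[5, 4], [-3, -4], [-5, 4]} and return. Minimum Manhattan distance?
36
(one optimal route: (-5, 1) → (-3, -4) → (5, 4) → (-5, 4) → (-5, 1))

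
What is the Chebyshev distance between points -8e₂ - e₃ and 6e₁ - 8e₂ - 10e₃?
9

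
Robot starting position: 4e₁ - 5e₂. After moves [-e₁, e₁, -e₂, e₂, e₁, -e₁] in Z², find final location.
(4, -5)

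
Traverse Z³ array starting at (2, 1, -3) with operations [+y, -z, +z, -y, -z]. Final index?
(2, 1, -4)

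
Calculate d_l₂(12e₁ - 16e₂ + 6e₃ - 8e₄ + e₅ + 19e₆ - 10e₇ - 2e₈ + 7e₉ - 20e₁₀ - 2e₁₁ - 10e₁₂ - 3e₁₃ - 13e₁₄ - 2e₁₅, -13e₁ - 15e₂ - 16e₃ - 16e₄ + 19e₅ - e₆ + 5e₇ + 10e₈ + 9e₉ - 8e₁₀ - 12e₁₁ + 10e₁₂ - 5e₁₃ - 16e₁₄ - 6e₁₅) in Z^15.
54.2586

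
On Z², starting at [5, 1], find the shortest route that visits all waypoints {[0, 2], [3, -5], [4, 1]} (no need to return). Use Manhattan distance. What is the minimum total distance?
16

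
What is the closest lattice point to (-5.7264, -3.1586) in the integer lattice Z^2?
(-6, -3)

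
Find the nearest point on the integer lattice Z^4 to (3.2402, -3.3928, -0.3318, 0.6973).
(3, -3, 0, 1)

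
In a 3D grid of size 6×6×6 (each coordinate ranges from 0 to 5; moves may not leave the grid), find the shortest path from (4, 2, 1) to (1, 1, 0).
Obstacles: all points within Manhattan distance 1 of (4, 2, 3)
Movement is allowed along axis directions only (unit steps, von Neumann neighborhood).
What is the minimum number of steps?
5
(one shortest path: (4, 2, 1) → (3, 2, 1) → (2, 2, 1) → (1, 2, 1) → (1, 1, 1) → (1, 1, 0))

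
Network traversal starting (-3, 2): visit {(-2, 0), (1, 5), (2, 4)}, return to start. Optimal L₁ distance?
20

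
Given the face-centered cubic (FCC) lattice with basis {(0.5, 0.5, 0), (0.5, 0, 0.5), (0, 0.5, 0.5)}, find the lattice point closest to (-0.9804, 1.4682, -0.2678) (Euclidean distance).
(-1, 1.5, -0.5)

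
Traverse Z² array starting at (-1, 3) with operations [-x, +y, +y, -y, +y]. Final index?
(-2, 5)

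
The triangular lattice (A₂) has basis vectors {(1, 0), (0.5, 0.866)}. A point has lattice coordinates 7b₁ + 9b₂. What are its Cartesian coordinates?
(11.5, 7.794)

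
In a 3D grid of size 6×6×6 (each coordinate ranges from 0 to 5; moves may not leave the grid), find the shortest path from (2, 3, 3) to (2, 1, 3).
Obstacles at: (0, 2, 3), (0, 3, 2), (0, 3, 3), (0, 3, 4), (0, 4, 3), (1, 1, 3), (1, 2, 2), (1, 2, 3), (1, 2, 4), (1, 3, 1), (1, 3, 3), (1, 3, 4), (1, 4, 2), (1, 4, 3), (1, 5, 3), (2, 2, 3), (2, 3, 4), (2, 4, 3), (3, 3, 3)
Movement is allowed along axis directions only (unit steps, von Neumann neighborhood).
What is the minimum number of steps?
4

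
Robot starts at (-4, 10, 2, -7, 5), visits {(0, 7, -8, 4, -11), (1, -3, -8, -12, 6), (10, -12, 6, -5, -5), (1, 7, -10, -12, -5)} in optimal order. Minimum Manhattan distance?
140
(one optimal route: (-4, 10, 2, -7, 5) → (1, -3, -8, -12, 6) → (1, 7, -10, -12, -5) → (0, 7, -8, 4, -11) → (10, -12, 6, -5, -5))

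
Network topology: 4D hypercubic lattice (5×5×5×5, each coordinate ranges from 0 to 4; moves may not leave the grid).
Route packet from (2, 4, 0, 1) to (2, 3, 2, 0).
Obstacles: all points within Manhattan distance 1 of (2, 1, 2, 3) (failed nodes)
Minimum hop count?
4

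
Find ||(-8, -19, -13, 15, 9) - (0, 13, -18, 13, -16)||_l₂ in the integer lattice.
41.7373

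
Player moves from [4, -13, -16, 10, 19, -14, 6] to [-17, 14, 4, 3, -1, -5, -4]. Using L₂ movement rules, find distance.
46.9042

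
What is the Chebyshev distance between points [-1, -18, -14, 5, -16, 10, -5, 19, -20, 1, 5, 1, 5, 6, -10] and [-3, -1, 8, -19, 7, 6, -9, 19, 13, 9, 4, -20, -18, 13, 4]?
33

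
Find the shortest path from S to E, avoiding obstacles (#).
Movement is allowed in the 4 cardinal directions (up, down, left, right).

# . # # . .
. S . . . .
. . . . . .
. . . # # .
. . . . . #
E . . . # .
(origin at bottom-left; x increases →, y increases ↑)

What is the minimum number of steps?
5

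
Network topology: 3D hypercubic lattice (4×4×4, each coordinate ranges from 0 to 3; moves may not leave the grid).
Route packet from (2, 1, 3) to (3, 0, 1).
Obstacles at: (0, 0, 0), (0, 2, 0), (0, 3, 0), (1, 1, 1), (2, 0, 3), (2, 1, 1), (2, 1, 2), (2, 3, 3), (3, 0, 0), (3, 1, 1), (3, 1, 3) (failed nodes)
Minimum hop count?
6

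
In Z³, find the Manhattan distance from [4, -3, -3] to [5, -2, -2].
3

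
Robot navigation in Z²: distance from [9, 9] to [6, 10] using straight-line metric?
3.16228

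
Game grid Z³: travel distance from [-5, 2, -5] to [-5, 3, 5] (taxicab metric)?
11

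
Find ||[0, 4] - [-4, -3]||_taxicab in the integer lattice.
11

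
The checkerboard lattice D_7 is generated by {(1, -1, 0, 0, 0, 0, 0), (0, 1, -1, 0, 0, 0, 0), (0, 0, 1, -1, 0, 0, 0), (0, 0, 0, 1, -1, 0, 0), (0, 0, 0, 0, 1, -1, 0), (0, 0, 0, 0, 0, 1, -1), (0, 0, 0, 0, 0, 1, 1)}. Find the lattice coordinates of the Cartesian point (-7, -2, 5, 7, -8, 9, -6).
-7b₁ - 9b₂ - 4b₃ + 3b₄ - 5b₅ + 5b₆ - b₇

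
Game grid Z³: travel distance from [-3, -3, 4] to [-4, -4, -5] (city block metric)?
11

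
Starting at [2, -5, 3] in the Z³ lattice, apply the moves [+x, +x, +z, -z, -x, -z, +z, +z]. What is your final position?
(3, -5, 4)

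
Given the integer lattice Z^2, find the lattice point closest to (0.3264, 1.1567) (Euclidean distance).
(0, 1)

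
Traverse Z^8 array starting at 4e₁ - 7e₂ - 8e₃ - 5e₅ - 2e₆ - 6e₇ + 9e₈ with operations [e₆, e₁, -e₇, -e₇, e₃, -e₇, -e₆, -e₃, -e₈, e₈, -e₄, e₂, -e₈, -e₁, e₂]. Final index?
(4, -5, -8, -1, -5, -2, -9, 8)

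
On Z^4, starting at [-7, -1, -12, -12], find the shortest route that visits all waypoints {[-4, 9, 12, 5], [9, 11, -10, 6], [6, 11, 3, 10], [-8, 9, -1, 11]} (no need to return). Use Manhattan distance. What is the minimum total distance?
112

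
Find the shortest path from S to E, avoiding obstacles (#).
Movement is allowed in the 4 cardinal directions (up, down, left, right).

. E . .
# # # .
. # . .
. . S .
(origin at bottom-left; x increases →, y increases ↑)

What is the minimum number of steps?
6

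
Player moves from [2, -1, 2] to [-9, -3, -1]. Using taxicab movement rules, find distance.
16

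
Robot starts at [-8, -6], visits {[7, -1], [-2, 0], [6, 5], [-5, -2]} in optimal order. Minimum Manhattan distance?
29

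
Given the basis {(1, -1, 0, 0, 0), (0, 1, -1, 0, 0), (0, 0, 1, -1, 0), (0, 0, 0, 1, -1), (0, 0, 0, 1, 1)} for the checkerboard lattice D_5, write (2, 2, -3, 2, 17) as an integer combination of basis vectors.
2b₁ + 4b₂ + b₃ - 7b₄ + 10b₅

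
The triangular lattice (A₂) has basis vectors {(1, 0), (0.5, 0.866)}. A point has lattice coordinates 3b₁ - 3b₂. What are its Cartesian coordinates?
(1.5, -2.598)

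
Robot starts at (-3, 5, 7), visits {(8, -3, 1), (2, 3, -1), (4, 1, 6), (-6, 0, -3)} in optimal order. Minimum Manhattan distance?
52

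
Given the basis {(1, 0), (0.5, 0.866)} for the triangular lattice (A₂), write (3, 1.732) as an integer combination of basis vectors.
2b₁ + 2b₂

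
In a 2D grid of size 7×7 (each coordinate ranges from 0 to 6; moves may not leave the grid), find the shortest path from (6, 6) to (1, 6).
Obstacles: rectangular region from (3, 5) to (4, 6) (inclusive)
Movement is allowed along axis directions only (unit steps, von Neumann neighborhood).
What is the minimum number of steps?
9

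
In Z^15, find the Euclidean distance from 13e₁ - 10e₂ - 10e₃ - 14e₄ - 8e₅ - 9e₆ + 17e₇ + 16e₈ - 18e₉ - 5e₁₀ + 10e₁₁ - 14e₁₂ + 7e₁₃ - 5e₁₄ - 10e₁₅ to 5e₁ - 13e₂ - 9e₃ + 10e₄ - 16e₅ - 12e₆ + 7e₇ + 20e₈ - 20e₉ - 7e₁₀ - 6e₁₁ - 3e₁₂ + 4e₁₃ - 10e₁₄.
36.8511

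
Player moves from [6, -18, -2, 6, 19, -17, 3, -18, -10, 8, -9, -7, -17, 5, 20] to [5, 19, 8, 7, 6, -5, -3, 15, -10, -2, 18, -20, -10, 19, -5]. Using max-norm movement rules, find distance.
37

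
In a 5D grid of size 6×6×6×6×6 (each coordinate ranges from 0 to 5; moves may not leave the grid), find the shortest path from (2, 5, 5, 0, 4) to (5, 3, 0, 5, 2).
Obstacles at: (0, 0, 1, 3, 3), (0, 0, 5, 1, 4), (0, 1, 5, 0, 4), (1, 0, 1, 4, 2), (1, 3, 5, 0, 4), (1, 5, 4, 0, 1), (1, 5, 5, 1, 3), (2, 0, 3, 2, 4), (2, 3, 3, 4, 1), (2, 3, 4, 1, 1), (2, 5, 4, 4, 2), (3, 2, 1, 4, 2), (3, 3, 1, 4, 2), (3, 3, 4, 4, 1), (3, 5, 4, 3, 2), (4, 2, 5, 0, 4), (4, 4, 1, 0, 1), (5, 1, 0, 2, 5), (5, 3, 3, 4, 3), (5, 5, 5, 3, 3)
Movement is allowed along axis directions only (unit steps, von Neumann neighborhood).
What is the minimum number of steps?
17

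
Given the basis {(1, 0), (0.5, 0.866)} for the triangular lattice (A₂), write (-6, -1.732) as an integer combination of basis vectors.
-5b₁ - 2b₂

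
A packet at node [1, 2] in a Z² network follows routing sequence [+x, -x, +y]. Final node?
(1, 3)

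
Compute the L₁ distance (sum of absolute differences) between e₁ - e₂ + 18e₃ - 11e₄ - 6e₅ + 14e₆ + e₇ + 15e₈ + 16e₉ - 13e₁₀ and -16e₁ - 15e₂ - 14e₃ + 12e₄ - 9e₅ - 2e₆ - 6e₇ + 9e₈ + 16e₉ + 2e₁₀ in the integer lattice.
133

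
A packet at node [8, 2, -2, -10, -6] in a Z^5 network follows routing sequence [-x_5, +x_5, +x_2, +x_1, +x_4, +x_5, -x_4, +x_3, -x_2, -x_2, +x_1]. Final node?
(10, 1, -1, -10, -5)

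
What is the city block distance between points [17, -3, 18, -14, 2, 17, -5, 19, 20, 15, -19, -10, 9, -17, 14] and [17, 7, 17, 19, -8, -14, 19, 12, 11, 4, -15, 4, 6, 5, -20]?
213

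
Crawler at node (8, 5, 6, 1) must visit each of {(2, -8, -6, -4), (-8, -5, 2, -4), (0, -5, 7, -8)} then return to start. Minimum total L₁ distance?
102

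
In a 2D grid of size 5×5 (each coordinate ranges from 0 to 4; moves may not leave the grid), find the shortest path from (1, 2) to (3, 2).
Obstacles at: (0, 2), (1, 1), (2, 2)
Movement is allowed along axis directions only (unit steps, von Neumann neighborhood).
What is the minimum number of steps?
4
(one shortest path: (1, 2) → (1, 3) → (2, 3) → (3, 3) → (3, 2))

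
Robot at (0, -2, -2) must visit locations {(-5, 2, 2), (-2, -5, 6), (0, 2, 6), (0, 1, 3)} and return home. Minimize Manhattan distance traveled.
46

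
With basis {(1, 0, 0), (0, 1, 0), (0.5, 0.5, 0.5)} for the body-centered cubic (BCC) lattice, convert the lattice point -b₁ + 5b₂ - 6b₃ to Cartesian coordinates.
(-4, 2, -3)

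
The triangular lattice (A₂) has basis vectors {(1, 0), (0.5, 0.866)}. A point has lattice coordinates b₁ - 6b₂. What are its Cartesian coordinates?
(-2, -5.196)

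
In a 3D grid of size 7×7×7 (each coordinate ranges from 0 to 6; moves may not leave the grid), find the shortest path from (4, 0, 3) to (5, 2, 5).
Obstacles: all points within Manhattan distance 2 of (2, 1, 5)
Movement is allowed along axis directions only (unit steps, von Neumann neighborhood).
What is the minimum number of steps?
5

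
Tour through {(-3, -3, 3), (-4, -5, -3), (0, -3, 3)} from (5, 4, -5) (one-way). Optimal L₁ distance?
32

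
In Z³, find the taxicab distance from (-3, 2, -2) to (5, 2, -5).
11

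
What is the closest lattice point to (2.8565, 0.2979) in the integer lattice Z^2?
(3, 0)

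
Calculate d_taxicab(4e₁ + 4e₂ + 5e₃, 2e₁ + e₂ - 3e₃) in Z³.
13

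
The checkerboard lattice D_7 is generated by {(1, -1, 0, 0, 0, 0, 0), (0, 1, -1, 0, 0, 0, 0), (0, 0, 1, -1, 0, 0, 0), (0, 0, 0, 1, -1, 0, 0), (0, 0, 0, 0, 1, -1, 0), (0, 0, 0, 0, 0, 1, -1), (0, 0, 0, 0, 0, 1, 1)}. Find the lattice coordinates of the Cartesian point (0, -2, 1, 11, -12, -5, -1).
-2b₂ - b₃ + 10b₄ - 2b₅ - 3b₆ - 4b₇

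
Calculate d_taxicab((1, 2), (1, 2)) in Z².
0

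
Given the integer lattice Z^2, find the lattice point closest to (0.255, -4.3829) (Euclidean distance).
(0, -4)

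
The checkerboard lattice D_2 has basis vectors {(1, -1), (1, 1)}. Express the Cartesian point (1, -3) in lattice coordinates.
2b₁ - b₂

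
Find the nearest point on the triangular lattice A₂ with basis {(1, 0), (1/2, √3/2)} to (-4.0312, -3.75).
(-4, -3.464)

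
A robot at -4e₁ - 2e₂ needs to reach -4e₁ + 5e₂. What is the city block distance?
7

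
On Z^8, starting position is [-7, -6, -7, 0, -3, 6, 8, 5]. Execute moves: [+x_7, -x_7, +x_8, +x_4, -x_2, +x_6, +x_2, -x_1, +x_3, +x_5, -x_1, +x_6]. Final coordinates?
(-9, -6, -6, 1, -2, 8, 8, 6)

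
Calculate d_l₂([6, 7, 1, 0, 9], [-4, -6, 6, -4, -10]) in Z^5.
25.9037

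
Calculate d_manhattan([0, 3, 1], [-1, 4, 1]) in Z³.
2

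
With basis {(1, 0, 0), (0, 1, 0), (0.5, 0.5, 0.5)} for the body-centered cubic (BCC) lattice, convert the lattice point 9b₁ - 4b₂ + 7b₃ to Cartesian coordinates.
(12.5, -0.5, 3.5)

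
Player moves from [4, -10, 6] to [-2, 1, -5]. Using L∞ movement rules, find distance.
11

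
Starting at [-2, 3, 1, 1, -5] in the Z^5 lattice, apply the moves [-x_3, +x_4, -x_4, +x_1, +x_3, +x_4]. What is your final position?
(-1, 3, 1, 2, -5)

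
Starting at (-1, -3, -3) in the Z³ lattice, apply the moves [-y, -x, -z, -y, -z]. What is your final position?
(-2, -5, -5)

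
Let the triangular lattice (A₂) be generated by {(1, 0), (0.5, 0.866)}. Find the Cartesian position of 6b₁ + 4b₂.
(8, 3.464)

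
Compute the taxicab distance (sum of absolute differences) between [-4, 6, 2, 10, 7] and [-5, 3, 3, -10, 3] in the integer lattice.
29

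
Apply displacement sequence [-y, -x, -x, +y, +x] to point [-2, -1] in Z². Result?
(-3, -1)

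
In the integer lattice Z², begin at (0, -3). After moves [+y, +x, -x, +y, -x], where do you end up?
(-1, -1)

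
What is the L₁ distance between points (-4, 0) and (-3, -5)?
6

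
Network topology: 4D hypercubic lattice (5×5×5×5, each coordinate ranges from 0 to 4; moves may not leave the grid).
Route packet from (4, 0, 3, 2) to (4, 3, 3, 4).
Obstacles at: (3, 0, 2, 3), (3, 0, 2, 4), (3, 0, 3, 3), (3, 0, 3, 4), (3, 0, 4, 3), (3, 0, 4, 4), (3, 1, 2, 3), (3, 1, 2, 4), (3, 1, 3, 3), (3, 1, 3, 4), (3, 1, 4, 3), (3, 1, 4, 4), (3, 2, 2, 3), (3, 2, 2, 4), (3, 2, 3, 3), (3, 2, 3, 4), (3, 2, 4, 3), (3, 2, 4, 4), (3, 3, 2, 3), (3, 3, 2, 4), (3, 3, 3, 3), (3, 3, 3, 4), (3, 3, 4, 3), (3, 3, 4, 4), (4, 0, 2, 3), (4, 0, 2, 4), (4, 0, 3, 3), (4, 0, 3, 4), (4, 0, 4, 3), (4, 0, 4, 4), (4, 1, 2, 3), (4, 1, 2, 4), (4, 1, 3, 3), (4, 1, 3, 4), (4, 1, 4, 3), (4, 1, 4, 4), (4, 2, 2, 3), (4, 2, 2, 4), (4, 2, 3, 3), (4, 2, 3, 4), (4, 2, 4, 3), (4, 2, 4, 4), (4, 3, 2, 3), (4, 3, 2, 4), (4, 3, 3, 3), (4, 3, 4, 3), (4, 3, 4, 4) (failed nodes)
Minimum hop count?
7
(one shortest path: (4, 0, 3, 2) → (4, 1, 3, 2) → (4, 2, 3, 2) → (4, 3, 3, 2) → (4, 4, 3, 2) → (4, 4, 3, 3) → (4, 4, 3, 4) → (4, 3, 3, 4))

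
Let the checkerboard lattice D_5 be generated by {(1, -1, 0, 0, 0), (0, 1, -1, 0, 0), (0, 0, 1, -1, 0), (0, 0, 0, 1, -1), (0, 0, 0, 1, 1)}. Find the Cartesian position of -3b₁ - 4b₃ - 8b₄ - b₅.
(-3, 3, -4, -5, 7)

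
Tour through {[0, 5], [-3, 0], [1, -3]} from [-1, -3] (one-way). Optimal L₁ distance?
17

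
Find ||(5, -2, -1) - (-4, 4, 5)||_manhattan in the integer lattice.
21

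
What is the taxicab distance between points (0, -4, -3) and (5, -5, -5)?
8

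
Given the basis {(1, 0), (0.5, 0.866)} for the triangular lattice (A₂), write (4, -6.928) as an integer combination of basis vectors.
8b₁ - 8b₂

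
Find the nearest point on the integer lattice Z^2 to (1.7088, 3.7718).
(2, 4)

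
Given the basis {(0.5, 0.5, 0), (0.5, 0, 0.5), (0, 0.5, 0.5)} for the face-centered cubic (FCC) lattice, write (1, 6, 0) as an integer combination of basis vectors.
7b₁ - 5b₂ + 5b₃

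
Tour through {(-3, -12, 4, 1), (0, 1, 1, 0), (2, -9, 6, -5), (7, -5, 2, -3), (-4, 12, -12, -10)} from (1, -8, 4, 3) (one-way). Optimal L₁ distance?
96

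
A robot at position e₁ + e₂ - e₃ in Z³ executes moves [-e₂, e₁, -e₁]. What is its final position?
(1, 0, -1)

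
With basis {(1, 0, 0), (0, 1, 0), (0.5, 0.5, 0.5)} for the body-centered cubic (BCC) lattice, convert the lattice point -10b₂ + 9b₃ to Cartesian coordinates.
(4.5, -5.5, 4.5)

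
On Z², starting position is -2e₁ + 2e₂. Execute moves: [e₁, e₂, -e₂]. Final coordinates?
(-1, 2)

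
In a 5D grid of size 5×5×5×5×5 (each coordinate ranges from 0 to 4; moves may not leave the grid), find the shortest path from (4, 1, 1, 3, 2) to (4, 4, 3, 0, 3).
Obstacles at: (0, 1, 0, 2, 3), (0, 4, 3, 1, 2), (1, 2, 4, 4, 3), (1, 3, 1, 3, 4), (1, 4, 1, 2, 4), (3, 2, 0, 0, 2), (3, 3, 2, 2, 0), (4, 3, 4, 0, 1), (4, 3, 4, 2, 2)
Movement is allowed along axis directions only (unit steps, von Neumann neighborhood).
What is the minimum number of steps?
9
(one shortest path: (4, 1, 1, 3, 2) → (4, 2, 1, 3, 2) → (4, 3, 1, 3, 2) → (4, 4, 1, 3, 2) → (4, 4, 2, 3, 2) → (4, 4, 3, 3, 2) → (4, 4, 3, 2, 2) → (4, 4, 3, 1, 2) → (4, 4, 3, 0, 2) → (4, 4, 3, 0, 3))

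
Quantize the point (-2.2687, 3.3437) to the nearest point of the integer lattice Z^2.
(-2, 3)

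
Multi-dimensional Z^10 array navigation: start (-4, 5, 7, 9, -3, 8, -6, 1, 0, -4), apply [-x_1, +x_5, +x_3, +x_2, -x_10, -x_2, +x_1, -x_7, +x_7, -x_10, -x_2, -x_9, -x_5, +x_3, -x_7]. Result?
(-4, 4, 9, 9, -3, 8, -7, 1, -1, -6)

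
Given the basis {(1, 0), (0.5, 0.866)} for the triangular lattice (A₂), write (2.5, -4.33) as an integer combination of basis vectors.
5b₁ - 5b₂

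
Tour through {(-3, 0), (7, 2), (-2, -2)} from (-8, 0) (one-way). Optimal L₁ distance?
21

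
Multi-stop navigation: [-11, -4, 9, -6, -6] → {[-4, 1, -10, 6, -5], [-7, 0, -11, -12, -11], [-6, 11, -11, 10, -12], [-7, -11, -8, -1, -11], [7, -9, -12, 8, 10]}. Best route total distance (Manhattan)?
162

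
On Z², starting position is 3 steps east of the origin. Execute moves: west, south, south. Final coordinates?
(2, -2)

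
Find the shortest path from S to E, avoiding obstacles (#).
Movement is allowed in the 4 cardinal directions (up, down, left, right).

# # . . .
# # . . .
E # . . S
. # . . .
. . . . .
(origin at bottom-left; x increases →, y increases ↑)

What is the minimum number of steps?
8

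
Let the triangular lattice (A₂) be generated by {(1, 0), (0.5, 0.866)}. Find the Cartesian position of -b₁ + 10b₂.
(4, 8.66)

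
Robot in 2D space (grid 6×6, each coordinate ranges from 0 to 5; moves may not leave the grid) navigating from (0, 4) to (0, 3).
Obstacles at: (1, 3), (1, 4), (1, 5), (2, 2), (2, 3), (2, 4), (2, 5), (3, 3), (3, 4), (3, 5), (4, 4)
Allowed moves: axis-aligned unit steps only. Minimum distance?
1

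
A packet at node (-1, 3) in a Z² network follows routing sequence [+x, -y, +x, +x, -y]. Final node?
(2, 1)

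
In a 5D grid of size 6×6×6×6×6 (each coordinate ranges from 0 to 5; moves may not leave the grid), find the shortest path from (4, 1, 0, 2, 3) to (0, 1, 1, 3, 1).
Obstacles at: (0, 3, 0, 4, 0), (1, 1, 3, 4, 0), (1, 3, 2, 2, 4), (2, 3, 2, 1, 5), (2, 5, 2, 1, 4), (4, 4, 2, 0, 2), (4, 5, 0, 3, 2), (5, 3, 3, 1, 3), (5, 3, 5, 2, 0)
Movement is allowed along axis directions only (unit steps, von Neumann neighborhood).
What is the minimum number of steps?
8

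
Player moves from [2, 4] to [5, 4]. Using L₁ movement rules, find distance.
3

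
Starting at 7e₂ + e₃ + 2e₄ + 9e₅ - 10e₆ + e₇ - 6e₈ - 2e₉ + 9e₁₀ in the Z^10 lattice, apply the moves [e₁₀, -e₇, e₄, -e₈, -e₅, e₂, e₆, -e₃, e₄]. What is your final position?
(0, 8, 0, 4, 8, -9, 0, -7, -2, 10)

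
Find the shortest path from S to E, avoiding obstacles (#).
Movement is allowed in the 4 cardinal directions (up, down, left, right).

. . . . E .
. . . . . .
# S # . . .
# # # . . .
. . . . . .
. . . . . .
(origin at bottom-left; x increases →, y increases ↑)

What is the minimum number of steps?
5
(one shortest path: (1, 3) → (1, 4) → (2, 4) → (3, 4) → (4, 4) → (4, 5))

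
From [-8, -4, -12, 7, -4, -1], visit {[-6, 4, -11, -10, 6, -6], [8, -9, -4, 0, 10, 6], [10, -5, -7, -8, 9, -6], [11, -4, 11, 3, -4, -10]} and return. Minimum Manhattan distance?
218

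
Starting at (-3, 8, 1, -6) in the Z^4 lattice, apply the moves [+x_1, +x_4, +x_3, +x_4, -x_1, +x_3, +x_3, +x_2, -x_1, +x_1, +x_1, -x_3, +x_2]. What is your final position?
(-2, 10, 3, -4)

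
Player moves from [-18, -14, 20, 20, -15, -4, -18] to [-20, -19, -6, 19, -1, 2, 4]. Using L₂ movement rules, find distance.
37.7094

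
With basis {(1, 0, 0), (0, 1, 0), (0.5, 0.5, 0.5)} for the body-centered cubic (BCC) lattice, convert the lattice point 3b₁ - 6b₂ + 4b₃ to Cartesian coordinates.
(5, -4, 2)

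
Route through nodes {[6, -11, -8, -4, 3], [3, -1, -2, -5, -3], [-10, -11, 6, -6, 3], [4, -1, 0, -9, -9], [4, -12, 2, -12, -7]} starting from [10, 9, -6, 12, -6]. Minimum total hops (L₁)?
135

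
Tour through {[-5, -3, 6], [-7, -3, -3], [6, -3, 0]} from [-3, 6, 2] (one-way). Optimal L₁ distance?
42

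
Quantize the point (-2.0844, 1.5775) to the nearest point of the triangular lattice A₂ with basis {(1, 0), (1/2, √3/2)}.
(-2, 1.732)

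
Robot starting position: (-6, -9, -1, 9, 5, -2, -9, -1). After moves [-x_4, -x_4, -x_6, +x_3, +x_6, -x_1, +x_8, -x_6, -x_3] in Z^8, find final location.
(-7, -9, -1, 7, 5, -3, -9, 0)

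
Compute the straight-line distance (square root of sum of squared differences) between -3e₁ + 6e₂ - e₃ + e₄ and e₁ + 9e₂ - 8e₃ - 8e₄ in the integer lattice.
12.4499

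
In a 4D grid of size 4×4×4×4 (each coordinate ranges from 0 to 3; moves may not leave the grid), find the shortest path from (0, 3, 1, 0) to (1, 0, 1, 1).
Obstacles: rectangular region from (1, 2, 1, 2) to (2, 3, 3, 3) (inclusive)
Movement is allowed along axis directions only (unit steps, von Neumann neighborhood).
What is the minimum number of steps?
5
(one shortest path: (0, 3, 1, 0) → (1, 3, 1, 0) → (1, 2, 1, 0) → (1, 1, 1, 0) → (1, 0, 1, 0) → (1, 0, 1, 1))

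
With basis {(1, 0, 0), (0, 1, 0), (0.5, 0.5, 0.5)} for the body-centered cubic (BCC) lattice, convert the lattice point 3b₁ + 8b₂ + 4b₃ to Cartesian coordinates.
(5, 10, 2)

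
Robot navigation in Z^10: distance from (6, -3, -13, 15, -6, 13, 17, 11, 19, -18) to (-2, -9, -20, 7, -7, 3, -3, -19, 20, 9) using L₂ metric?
48.4149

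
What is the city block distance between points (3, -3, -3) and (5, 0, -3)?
5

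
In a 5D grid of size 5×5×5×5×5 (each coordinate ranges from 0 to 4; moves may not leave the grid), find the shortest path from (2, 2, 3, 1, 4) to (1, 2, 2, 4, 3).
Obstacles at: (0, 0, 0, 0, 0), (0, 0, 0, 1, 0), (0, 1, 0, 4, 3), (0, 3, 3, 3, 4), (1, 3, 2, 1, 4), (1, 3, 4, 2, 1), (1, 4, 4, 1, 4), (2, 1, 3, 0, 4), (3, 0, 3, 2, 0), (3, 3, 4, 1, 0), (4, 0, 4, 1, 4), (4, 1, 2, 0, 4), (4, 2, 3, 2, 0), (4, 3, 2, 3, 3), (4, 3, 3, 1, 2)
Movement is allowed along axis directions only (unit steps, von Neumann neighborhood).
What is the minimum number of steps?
6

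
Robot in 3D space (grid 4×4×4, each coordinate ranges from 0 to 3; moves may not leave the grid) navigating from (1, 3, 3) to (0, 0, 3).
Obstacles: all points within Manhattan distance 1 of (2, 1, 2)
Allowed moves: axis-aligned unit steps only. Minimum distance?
4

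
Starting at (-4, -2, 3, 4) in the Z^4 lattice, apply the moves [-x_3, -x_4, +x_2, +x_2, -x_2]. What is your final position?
(-4, -1, 2, 3)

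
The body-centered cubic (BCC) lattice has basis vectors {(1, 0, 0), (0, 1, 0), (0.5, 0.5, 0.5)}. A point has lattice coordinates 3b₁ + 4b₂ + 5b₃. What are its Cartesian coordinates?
(5.5, 6.5, 2.5)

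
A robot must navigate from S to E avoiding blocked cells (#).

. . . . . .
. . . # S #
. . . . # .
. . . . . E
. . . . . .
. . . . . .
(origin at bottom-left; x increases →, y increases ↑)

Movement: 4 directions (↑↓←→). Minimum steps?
9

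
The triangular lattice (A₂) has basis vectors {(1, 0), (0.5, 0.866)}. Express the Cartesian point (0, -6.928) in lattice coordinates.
4b₁ - 8b₂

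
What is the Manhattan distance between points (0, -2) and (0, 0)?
2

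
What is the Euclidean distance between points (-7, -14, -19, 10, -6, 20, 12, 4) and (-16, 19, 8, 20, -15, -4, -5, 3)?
54.2771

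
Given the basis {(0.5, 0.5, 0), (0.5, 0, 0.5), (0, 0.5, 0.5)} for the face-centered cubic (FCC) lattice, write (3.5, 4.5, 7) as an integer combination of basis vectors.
b₁ + 6b₂ + 8b₃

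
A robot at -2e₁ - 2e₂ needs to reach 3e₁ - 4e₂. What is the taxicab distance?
7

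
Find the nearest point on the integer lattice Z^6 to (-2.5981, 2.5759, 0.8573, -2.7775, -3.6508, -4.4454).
(-3, 3, 1, -3, -4, -4)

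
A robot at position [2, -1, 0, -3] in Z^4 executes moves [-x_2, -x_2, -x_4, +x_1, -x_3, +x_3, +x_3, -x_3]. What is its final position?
(3, -3, 0, -4)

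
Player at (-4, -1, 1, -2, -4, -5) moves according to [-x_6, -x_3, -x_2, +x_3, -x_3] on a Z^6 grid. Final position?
(-4, -2, 0, -2, -4, -6)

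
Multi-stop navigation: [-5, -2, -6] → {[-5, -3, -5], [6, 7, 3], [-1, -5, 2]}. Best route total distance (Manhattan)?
35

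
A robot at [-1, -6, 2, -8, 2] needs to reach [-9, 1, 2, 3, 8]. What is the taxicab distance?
32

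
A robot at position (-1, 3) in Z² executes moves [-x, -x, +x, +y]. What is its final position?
(-2, 4)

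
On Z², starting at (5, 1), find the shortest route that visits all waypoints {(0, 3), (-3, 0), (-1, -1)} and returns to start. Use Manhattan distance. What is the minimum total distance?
24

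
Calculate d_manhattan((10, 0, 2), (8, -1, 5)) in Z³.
6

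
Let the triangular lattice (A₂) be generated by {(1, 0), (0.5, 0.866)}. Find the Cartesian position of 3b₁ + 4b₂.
(5, 3.464)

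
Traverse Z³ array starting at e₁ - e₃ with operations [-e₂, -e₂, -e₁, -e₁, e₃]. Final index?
(-1, -2, 0)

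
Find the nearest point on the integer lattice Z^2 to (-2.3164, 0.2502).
(-2, 0)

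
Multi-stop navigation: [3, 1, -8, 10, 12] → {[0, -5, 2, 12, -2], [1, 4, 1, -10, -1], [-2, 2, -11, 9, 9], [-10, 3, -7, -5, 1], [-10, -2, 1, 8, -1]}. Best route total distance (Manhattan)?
123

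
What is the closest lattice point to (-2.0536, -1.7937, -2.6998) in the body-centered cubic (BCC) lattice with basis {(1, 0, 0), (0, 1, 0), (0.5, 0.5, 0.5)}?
(-2, -2, -3)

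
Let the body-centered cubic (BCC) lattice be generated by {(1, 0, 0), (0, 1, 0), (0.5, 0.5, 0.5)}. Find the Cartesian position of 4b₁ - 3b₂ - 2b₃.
(3, -4, -1)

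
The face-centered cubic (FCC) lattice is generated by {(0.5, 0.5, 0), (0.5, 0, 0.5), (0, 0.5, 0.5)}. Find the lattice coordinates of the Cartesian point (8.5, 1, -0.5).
10b₁ + 7b₂ - 8b₃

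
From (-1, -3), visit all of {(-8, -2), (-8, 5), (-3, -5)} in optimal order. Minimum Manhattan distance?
19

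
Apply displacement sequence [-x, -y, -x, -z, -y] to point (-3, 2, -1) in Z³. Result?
(-5, 0, -2)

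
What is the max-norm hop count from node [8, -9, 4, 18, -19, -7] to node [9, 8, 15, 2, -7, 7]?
17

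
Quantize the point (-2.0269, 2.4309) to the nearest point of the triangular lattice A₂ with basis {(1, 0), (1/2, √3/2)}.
(-2.5, 2.598)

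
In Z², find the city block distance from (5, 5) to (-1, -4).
15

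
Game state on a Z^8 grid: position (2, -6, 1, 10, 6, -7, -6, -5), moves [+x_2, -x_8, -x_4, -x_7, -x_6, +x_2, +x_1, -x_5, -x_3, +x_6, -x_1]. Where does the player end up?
(2, -4, 0, 9, 5, -7, -7, -6)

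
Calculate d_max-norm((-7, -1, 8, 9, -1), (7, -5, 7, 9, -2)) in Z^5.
14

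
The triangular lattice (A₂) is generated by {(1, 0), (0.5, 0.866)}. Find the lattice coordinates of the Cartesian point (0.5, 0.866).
b₂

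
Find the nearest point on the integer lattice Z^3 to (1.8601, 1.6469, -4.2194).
(2, 2, -4)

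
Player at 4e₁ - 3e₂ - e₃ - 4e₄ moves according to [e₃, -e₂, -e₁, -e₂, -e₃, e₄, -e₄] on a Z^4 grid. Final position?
(3, -5, -1, -4)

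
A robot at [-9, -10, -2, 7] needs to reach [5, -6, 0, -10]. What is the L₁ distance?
37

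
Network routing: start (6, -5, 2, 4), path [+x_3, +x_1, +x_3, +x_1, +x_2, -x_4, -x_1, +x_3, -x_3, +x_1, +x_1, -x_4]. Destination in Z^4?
(9, -4, 4, 2)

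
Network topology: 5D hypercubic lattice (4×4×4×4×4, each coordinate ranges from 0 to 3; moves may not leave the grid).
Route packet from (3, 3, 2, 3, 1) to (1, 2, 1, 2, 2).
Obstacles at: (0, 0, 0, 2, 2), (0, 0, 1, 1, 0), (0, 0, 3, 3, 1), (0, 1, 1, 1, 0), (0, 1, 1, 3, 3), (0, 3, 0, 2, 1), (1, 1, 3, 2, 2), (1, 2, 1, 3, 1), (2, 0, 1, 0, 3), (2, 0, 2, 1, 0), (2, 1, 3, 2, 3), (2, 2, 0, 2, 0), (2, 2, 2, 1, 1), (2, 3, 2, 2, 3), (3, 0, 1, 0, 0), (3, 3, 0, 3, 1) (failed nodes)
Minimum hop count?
6
(one shortest path: (3, 3, 2, 3, 1) → (2, 3, 2, 3, 1) → (1, 3, 2, 3, 1) → (1, 2, 2, 3, 1) → (1, 2, 2, 2, 1) → (1, 2, 1, 2, 1) → (1, 2, 1, 2, 2))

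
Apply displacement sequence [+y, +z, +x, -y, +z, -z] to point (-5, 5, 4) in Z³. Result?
(-4, 5, 5)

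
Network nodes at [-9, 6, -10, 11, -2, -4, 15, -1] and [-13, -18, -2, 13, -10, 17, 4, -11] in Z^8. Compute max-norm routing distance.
24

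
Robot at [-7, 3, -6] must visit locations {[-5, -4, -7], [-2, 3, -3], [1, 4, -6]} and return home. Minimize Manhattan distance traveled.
40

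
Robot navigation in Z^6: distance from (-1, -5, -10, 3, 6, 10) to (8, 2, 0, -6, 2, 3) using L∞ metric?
10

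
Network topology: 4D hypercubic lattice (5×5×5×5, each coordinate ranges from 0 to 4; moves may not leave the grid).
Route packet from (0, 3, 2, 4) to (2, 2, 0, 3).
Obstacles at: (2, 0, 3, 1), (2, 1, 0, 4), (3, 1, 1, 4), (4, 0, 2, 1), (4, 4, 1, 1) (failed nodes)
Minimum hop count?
6
(one shortest path: (0, 3, 2, 4) → (1, 3, 2, 4) → (2, 3, 2, 4) → (2, 2, 2, 4) → (2, 2, 1, 4) → (2, 2, 0, 4) → (2, 2, 0, 3))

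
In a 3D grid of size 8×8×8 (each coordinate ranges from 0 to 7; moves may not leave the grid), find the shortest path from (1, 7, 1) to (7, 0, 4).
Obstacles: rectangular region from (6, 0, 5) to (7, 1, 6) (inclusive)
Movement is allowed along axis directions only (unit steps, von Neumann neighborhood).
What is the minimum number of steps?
16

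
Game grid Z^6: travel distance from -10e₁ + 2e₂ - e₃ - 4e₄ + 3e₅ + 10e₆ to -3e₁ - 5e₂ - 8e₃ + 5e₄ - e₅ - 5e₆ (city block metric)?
49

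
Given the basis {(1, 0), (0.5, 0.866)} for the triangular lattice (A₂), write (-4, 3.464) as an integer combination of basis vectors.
-6b₁ + 4b₂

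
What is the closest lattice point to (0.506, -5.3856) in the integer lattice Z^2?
(1, -5)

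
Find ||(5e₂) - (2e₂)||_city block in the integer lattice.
3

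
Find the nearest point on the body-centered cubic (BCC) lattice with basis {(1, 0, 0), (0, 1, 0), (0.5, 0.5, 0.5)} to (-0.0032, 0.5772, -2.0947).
(0, 1, -2)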